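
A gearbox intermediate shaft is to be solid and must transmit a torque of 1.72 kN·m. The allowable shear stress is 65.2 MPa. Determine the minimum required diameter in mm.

For a solid shaft τ_max = 16T/(πd³), so d = (16T/(π τ_allow))^(1/3) = (16·1720/(π·6.52×10^7))^(1/3) = 0.05122 m.

51.2 mm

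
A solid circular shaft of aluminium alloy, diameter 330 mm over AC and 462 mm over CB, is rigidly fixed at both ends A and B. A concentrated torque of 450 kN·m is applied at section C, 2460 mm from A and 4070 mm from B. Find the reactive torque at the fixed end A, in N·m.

Compatibility: T_A·a/J_AC = T_B·b/J_CB with T_A + T_B = T₀.
J_AC = 1.16×10^-3 m⁴, J_CB = 4.47×10^-3 m⁴, so T_A = T₀·(J_AC/a)/((J_AC/a)+(J_CB/b)) = 135500 N·m, T_B = 314500 N·m.

135000 N·m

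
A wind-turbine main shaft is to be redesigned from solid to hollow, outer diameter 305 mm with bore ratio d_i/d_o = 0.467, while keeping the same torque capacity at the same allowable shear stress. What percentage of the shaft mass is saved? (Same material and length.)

Equal τ_max and T ⇒ the solid shaft needs d_s³ = d_o³(1−k⁴), so d_s = 305·(1−0.467⁴)^(1/3) = 300.1 mm.
Area ratio A_h/A_s = d_o²(1−k²)/d_s² = (1−k²)/(1−k⁴)^(2/3) = 0.8077.
Mass saving = 1 − 0.8077 = 19.2 %.

19.2 %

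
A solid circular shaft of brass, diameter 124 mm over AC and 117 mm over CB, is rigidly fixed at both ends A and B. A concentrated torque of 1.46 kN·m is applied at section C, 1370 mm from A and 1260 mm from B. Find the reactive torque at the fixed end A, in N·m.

784 N·m

Compatibility: T_A·a/J_AC = T_B·b/J_CB with T_A + T_B = T₀.
J_AC = 2.32×10^-5 m⁴, J_CB = 1.84×10^-5 m⁴, so T_A = T₀·(J_AC/a)/((J_AC/a)+(J_CB/b)) = 784.2 N·m, T_B = 675.8 N·m.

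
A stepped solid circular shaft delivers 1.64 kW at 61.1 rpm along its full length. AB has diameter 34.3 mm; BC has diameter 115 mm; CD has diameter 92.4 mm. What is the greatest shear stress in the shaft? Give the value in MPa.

32.3 MPa

ω = 2π·61.1/60 = 6.398 rad/s, so T = P/ω = 1.64×10³ / 6.398 = 256.3 N·m.
Under the same torque, τ_max = 16T/(πd³) is largest where d is smallest — segment AB (d = 34.3 mm).
τ_max = 16·256.3/(π·(0.0343)³) = 3.235×10^7 Pa.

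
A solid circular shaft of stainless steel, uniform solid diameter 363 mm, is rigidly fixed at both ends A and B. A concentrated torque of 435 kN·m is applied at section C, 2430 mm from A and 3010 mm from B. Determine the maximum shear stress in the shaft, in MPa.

With uniform GJ and both ends fixed, compatibility θ_AC = θ_CB gives T_A·a = T_B·b, together with T_A + T_B = T₀.
T_A = T₀·b/(a+b) = 435000·3010/5440 = 240700 N·m; T_B = 194300 N·m.
τ in each portion: τ_AC = 2.56×10^7 Pa, τ_CB = 2.07×10^7 Pa; maximum is in AC.
τ_max = T_AC·r/J = 240700·0.181/1.70×10^-3 = 2.563×10^7 Pa.

25.6 MPa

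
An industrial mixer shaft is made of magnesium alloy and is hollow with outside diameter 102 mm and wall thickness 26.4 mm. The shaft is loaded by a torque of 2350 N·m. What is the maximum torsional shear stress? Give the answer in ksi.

1.73 ksi

J = π(d_o⁴ − d_i⁴)/32 = π(0.102⁴ − 0.0492⁴)/32 = 1.005×10^-5 m⁴.
τ_max = T·r/J = 2350 × 0.0510 / 1.005×10^-5 = 1.192×10^7 Pa.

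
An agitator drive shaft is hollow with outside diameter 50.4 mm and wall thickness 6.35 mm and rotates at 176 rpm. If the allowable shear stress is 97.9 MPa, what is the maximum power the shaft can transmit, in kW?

31.2 kW

J = π(d_o⁴ − d_i⁴)/32 = π(0.0504⁴ − 0.0377⁴)/32 = 4.351×10^-7 m⁴.
T_max = τ_allow·J/r = 9.79×10^7 × 4.351×10^-7 / 0.0252 = 1691 N·m.
ω = 2π·176/60 = 18.43 rad/s, so P_max = T_max·ω = 3.116×10^4 W.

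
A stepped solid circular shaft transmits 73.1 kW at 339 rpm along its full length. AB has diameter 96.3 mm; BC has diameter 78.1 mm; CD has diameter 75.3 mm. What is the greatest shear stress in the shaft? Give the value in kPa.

24600 kPa

ω = 2π·339/60 = 35.50 rad/s, so T = P/ω = 73.1×10³ / 35.50 = 2059 N·m.
Under the same torque, τ_max = 16T/(πd³) is largest where d is smallest — segment CD (d = 75.3 mm).
τ_max = 16·2059/(π·(0.0753)³) = 2.456×10^7 Pa.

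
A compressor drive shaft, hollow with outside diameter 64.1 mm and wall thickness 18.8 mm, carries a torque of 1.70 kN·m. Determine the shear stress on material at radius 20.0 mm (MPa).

J = π(d_o⁴ − d_i⁴)/32 = π(0.0641⁴ − 0.0265⁴)/32 = 1.609×10^-6 m⁴.
Shear stress varies linearly with radius: τ = T·r/J = 1700 × 0.0200 / 1.609×10^-6 = 2.113×10^7 Pa.

21.1 MPa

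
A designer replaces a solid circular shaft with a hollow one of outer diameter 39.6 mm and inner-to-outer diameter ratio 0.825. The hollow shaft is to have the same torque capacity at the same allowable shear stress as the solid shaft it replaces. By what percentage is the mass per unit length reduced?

51.6 %

Equal τ_max and T ⇒ the solid shaft needs d_s³ = d_o³(1−k⁴), so d_s = 39.6·(1−0.825⁴)^(1/3) = 32.18 mm.
Area ratio A_h/A_s = d_o²(1−k²)/d_s² = (1−k²)/(1−k⁴)^(2/3) = 0.4836.
Mass saving = 1 − 0.4836 = 51.6 %.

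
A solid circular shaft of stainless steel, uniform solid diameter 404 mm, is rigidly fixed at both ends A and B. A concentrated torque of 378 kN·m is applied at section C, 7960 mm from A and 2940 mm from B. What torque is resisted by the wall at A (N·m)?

With uniform GJ and both ends fixed, compatibility θ_AC = θ_CB gives T_A·a = T_B·b, together with T_A + T_B = T₀.
T_A = T₀·b/(a+b) = 378000·2940/10900 = 102000 N·m; T_B = 276000 N·m.

102000 N·m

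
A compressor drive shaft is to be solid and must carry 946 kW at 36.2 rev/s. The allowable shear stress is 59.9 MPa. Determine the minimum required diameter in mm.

70.7 mm

ω = 2π·36.2 = 227.5 rad/s, so T = P/ω = 946×10³ / 227.5 = 4159 N·m.
For a solid shaft τ_max = 16T/(πd³), so d = (16T/(π τ_allow))^(1/3) = (16·4159/(π·5.99×10^7))^(1/3) = 0.07072 m.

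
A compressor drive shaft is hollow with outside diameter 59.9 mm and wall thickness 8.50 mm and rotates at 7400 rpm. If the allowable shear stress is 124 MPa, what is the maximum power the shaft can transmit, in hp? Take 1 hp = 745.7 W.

J = π(d_o⁴ − d_i⁴)/32 = π(0.0599⁴ − 0.0429⁴)/32 = 9.314×10^-7 m⁴.
T_max = τ_allow·J/r = 1.24×10^8 × 9.314×10^-7 / 0.0300 = 3856 N·m.
ω = 2π·7400/60 = 774.9 rad/s, so P_max = T_max·ω = 2.988×10^6 W.

4010 hp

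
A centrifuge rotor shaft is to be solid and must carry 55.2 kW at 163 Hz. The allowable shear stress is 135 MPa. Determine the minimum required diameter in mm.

ω = 2π·163 = 1024 rad/s, so T = P/ω = 55.2×10³ / 1024 = 53.90 N·m.
For a solid shaft τ_max = 16T/(πd³), so d = (16T/(π τ_allow))^(1/3) = (16·53.90/(π·1.35×10^8))^(1/3) = 0.01267 m.

12.7 mm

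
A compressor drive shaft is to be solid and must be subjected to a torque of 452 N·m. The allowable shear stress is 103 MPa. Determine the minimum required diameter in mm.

28.2 mm

For a solid shaft τ_max = 16T/(πd³), so d = (16T/(π τ_allow))^(1/3) = (16·452.0/(π·1.03×10^8))^(1/3) = 0.02817 m.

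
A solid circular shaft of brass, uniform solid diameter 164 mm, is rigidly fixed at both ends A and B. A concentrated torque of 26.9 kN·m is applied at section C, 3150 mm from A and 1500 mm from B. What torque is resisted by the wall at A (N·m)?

With uniform GJ and both ends fixed, compatibility θ_AC = θ_CB gives T_A·a = T_B·b, together with T_A + T_B = T₀.
T_A = T₀·b/(a+b) = 26900·1500/4650 = 8677 N·m; T_B = 18220 N·m.

8680 N·m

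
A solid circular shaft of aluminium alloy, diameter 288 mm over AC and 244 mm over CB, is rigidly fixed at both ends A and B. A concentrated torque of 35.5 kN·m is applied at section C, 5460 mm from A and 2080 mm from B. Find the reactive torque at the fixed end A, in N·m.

Compatibility: T_A·a/J_AC = T_B·b/J_CB with T_A + T_B = T₀.
J_AC = 6.75×10^-4 m⁴, J_CB = 3.48×10^-4 m⁴, so T_A = T₀·(J_AC/a)/((J_AC/a)+(J_CB/b)) = 15090 N·m, T_B = 20410 N·m.

15100 N·m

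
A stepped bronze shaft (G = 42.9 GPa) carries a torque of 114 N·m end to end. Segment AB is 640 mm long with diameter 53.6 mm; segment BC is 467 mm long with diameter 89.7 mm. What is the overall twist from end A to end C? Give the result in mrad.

2.29 mrad

J_AB = π(0.0536)⁴/32 = 8.10×10^-7 m⁴; J_BC = π(0.0897)⁴/32 = 6.36×10^-6 m⁴.
θ = (T/G)·Σ L_i/J_i = (114.0/42.9×10⁹)·(0.640/8.10×10^-7 + 0.467/6.36×10^-6) = 2.294×10^-3 rad.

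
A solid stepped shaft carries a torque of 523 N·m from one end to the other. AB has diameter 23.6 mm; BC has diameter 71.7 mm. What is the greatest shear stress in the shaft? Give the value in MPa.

Under the same torque, τ_max = 16T/(πd³) is largest where d is smallest — segment AB (d = 23.6 mm).
τ_max = 16·523.0/(π·(0.0236)³) = 2.026×10^8 Pa.

203 MPa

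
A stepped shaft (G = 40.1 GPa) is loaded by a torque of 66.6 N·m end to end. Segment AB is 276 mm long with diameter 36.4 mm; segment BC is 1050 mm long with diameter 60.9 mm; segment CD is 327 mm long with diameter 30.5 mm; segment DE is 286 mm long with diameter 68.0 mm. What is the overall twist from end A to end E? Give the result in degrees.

J_AB = π(0.0364)⁴/32 = 1.72×10^-7 m⁴; J_BC = π(0.0609)⁴/32 = 1.35×10^-6 m⁴; J_CD = π(0.0305)⁴/32 = 8.50×10^-8 m⁴; J_DE = π(0.0680)⁴/32 = 2.10×10^-6 m⁴.
θ = (T/G)·Σ L_i/J_i = (66.60/40.1×10⁹)·(0.276/1.72×10^-7 + 1.05/1.35×10^-6 + 0.327/8.50×10^-8 + 0.286/2.10×10^-6) = 0.01057 rad.

0.606°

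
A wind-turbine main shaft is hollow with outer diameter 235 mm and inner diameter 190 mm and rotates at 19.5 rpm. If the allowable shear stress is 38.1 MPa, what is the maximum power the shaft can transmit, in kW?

J = π(d_o⁴ − d_i⁴)/32 = π(0.235⁴ − 0.190⁴)/32 = 1.715×10^-4 m⁴.
T_max = τ_allow·J/r = 3.81×10^7 × 1.715×10^-4 / 0.117 = 55600 N·m.
ω = 2π·19.5/60 = 2.042 rad/s, so P_max = T_max·ω = 1.135×10^5 W.

114 kW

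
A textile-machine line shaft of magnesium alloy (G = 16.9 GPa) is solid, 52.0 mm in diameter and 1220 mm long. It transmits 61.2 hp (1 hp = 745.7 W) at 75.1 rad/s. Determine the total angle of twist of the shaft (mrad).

ω = 75.1 rad/s, so T = P/ω = 61.2×745.7 / 75.10 = 607.7 N·m.
J = πd⁴/32 = π(0.0520)⁴/32 = 7.178×10^-7 m⁴.
θ = T·L/(G·J) = 607.7 × 1.22 / (16.9×10⁹ × 7.178×10^-7) = 0.06111 rad.

61.1 mrad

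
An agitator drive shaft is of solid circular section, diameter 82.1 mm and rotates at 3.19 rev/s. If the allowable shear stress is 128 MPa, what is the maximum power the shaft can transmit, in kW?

J = πd⁴/32 = π(0.0821)⁴/32 = 4.460×10^-6 m⁴.
T_max = τ_allow·J/r = 1.28×10^8 × 4.460×10^-6 / 0.0410 = 13910 N·m.
ω = 2π·3.19 = 20.04 rad/s, so P_max = T_max·ω = 2.788×10^5 W.

279 kW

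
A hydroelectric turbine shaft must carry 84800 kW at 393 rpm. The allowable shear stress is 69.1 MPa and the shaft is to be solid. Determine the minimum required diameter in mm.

534 mm

ω = 2π·393/60 = 41.15 rad/s, so T = P/ω = 84800×10³ / 41.15 = 2.061e6 N·m.
For a solid shaft τ_max = 16T/(πd³), so d = (16T/(π τ_allow))^(1/3) = (16·2.061e6/(π·6.91×10^7))^(1/3) = 0.5335 m.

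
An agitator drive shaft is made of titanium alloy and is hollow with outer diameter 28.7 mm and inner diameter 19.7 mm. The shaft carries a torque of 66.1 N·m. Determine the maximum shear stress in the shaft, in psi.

2650 psi

J = π(d_o⁴ − d_i⁴)/32 = π(0.0287⁴ − 0.0197⁴)/32 = 5.182×10^-8 m⁴.
τ_max = T·r/J = 66.10 × 0.0143 / 5.182×10^-8 = 1.830×10^7 Pa.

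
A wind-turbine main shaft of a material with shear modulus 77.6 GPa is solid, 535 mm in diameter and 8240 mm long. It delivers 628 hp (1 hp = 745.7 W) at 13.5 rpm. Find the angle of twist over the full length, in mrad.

ω = 2π·13.5/60 = 1.414 rad/s, so T = P/ω = 628×745.7 / 1.414 = 331300 N·m.
J = πd⁴/32 = π(0.535)⁴/32 = 8.043×10^-3 m⁴.
θ = T·L/(G·J) = 331300 × 8.24 / (77.6×10⁹ × 8.043×10^-3) = 4.373×10^-3 rad.

4.37 mrad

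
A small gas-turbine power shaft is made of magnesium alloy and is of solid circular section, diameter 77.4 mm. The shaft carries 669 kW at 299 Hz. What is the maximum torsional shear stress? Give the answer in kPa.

3910 kPa

ω = 2π·299 = 1879 rad/s, so T = P/ω = 669×10³ / 1879 = 356.1 N·m.
J = πd⁴/32 = π(0.0774)⁴/32 = 3.523×10^-6 m⁴.
τ_max = T·r/J = 356.1 × 0.0387 / 3.523×10^-6 = 3.911×10^6 Pa.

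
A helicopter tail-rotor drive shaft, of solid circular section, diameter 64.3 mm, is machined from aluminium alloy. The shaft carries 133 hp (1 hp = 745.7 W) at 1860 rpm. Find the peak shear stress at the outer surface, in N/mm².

ω = 2π·1860/60 = 194.8 rad/s, so T = P/ω = 133×745.7 / 194.8 = 509.2 N·m.
J = πd⁴/32 = π(0.0643)⁴/32 = 1.678×10^-6 m⁴.
τ_max = T·r/J = 509.2 × 0.0321 / 1.678×10^-6 = 9.755×10^6 Pa.

9.75 N/mm²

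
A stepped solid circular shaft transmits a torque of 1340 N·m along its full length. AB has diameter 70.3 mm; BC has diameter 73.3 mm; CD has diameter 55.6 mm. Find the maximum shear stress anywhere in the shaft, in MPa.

39.7 MPa

Under the same torque, τ_max = 16T/(πd³) is largest where d is smallest — segment CD (d = 55.6 mm).
τ_max = 16·1340/(π·(0.0556)³) = 3.971×10^7 Pa.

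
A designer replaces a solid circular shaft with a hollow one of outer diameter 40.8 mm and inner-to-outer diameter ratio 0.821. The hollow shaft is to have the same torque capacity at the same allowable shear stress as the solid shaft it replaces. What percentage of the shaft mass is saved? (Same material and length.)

Equal τ_max and T ⇒ the solid shaft needs d_s³ = d_o³(1−k⁴), so d_s = 40.8·(1−0.821⁴)^(1/3) = 33.34 mm.
Area ratio A_h/A_s = d_o²(1−k²)/d_s² = (1−k²)/(1−k⁴)^(2/3) = 0.4881.
Mass saving = 1 − 0.4881 = 51.2 %.

51.2 %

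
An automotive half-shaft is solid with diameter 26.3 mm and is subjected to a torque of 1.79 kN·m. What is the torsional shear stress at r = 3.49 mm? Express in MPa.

133 MPa

J = πd⁴/32 = π(0.0263)⁴/32 = 4.697×10^-8 m⁴.
Shear stress varies linearly with radius: τ = T·r/J = 1790 × 0.00349 / 4.697×10^-8 = 1.330×10^8 Pa.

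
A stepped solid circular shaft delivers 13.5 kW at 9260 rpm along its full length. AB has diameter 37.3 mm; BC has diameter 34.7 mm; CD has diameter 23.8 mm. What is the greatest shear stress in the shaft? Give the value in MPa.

5.26 MPa

ω = 2π·9260/60 = 969.7 rad/s, so T = P/ω = 13.5×10³ / 969.7 = 13.92 N·m.
Under the same torque, τ_max = 16T/(πd³) is largest where d is smallest — segment CD (d = 23.8 mm).
τ_max = 16·13.92/(π·(0.0238)³) = 5.259×10^6 Pa.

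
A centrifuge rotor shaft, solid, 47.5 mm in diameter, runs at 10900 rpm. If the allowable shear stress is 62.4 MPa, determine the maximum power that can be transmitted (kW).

1500 kW

J = πd⁴/32 = π(0.0475)⁴/32 = 4.998×10^-7 m⁴.
T_max = τ_allow·J/r = 6.24×10^7 × 4.998×10^-7 / 0.0238 = 1313 N·m.
ω = 2π·10900/60 = 1141 rad/s, so P_max = T_max·ω = 1.499×10^6 W.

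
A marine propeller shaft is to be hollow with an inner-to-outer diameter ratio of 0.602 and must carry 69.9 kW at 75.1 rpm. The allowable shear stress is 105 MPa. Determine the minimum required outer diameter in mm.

ω = 2π·75.1/60 = 7.864 rad/s, so T = P/ω = 69.9×10³ / 7.864 = 8888 N·m.
For a hollow shaft with d_i/d_o = 0.602: τ_max = 16T/(π d_o³ (1−k⁴)), so d_o = [16T/(π τ_allow (1−k⁴))]^(1/3) = [16·8888/(π·1.05×10^8·0.8687)]^(1/3) = 0.07917 m.

79.2 mm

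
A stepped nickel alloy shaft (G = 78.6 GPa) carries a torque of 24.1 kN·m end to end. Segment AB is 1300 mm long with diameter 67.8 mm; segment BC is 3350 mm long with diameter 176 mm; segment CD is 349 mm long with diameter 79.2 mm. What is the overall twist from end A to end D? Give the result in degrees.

13.2°

J_AB = π(0.0678)⁴/32 = 2.07×10^-6 m⁴; J_BC = π(0.176)⁴/32 = 9.42×10^-5 m⁴; J_CD = π(0.0792)⁴/32 = 3.86×10^-6 m⁴.
θ = (T/G)·Σ L_i/J_i = (24100/78.6×10⁹)·(1.30/2.07×10^-6 + 3.35/9.42×10^-5 + 0.349/3.86×10^-6) = 0.2307 rad.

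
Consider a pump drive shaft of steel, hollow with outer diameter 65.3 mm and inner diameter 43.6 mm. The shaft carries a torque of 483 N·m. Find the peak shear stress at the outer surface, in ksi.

J = π(d_o⁴ − d_i⁴)/32 = π(0.0653⁴ − 0.0436⁴)/32 = 1.430×10^-6 m⁴.
τ_max = T·r/J = 483.0 × 0.0326 / 1.430×10^-6 = 1.103×10^7 Pa.

1.60 ksi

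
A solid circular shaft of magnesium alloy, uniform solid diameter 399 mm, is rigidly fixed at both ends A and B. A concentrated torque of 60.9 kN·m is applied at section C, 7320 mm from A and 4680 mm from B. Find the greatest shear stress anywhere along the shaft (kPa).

With uniform GJ and both ends fixed, compatibility θ_AC = θ_CB gives T_A·a = T_B·b, together with T_A + T_B = T₀.
T_A = T₀·b/(a+b) = 60900·4680/12000 = 23750 N·m; T_B = 37150 N·m.
τ in each portion: τ_AC = 1.90×10^6 Pa, τ_CB = 2.98×10^6 Pa; maximum is in CB.
τ_max = T_CB·r/J = 37150·0.200/2.49×10^-3 = 2.979×10^6 Pa.

2980 kPa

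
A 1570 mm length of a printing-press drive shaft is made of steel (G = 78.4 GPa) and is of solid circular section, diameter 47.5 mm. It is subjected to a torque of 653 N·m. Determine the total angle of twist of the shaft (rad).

0.0262 rad

J = πd⁴/32 = π(0.0475)⁴/32 = 4.998×10^-7 m⁴.
θ = T·L/(G·J) = 653.0 × 1.57 / (78.4×10⁹ × 4.998×10^-7) = 0.02617 rad.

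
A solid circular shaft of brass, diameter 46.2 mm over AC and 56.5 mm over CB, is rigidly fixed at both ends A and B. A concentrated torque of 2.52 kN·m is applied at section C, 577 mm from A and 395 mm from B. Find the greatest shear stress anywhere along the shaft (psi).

Compatibility: T_A·a/J_AC = T_B·b/J_CB with T_A + T_B = T₀.
J_AC = 4.47×10^-7 m⁴, J_CB = 1.00×10^-6 m⁴, so T_A = T₀·(J_AC/a)/((J_AC/a)+(J_CB/b)) = 590.5 N·m, T_B = 1929 N·m.
τ in each portion: τ_AC = 3.05×10^7 Pa, τ_CB = 5.45×10^7 Pa; maximum is in CB.
τ_max = T_CB·r/J = 1929·0.0283/1.00×10^-6 = 5.448×10^7 Pa.

7900 psi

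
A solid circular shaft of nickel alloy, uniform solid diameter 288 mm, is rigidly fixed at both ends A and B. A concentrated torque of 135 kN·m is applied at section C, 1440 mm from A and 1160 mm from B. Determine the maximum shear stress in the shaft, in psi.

2310 psi

With uniform GJ and both ends fixed, compatibility θ_AC = θ_CB gives T_A·a = T_B·b, together with T_A + T_B = T₀.
T_A = T₀·b/(a+b) = 135000·1160/2600 = 60230 N·m; T_B = 74770 N·m.
τ in each portion: τ_AC = 1.28×10^7 Pa, τ_CB = 1.59×10^7 Pa; maximum is in CB.
τ_max = T_CB·r/J = 74770·0.144/6.75×10^-4 = 1.594×10^7 Pa.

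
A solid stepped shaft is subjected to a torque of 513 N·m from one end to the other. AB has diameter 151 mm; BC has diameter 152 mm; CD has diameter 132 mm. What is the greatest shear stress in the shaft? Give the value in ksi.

Under the same torque, τ_max = 16T/(πd³) is largest where d is smallest — segment CD (d = 132 mm).
τ_max = 16·513.0/(π·(0.132)³) = 1.136×10^6 Pa.

0.165 ksi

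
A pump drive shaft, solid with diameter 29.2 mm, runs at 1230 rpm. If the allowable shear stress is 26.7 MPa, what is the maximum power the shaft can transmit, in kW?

J = πd⁴/32 = π(0.0292)⁴/32 = 7.137×10^-8 m⁴.
T_max = τ_allow·J/r = 2.67×10^7 × 7.137×10^-8 / 0.0146 = 130.5 N·m.
ω = 2π·1230/60 = 128.8 rad/s, so P_max = T_max·ω = 1.681×10^4 W.

16.8 kW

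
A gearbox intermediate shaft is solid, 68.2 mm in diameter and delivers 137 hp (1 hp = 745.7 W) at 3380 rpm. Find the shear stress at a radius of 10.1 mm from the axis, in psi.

ω = 2π·3380/60 = 354.0 rad/s, so T = P/ω = 137×745.7 / 354.0 = 288.6 N·m.
J = πd⁴/32 = π(0.0682)⁴/32 = 2.124×10^-6 m⁴.
Shear stress varies linearly with radius: τ = T·r/J = 288.6 × 0.0101 / 2.124×10^-6 = 1.373×10^6 Pa.

199 psi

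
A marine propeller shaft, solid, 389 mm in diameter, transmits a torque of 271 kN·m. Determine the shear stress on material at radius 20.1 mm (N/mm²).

2.42 N/mm²

J = πd⁴/32 = π(0.389)⁴/32 = 2.248×10^-3 m⁴.
Shear stress varies linearly with radius: τ = T·r/J = 271000 × 0.0201 / 2.248×10^-3 = 2.423×10^6 Pa.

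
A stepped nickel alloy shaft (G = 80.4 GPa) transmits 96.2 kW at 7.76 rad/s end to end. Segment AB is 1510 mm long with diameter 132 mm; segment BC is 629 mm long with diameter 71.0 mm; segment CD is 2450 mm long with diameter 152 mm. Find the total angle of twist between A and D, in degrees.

3.09°

ω = 7.76 rad/s, so T = P/ω = 96.2×10³ / 7.760 = 12400 N·m.
J_AB = π(0.132)⁴/32 = 2.98×10^-5 m⁴; J_BC = π(0.0710)⁴/32 = 2.49×10^-6 m⁴; J_CD = π(0.152)⁴/32 = 5.24×10^-5 m⁴.
θ = (T/G)·Σ L_i/J_i = (12400/80.4×10⁹)·(1.51/2.98×10^-5 + 0.629/2.49×10^-6 + 2.45/5.24×10^-5) = 0.05390 rad.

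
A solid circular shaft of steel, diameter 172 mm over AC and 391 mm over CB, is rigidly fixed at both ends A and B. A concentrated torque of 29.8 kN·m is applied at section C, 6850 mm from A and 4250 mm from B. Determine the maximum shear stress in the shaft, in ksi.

0.360 ksi

Compatibility: T_A·a/J_AC = T_B·b/J_CB with T_A + T_B = T₀.
J_AC = 8.59×10^-5 m⁴, J_CB = 2.29×10^-3 m⁴, so T_A = T₀·(J_AC/a)/((J_AC/a)+(J_CB/b)) = 676.6 N·m, T_B = 29120 N·m.
τ in each portion: τ_AC = 6.77×10^5 Pa, τ_CB = 2.48×10^6 Pa; maximum is in CB.
τ_max = T_CB·r/J = 29120·0.196/2.29×10^-3 = 2.481×10^6 Pa.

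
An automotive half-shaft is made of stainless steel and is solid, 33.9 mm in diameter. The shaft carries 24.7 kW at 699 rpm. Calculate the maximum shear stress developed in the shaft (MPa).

ω = 2π·699/60 = 73.20 rad/s, so T = P/ω = 24.7×10³ / 73.20 = 337.4 N·m.
J = πd⁴/32 = π(0.0339)⁴/32 = 1.297×10^-7 m⁴.
τ_max = T·r/J = 337.4 × 0.0169 / 1.297×10^-7 = 4.411×10^7 Pa.

44.1 MPa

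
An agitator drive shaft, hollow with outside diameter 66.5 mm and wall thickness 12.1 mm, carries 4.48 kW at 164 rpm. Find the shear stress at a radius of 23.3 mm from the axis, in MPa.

3.79 MPa

ω = 2π·164/60 = 17.17 rad/s, so T = P/ω = 4.48×10³ / 17.17 = 260.9 N·m.
J = π(d_o⁴ − d_i⁴)/32 = π(0.0665⁴ − 0.0423⁴)/32 = 1.606×10^-6 m⁴.
Shear stress varies linearly with radius: τ = T·r/J = 260.9 × 0.0233 / 1.606×10^-6 = 3.785×10^6 Pa.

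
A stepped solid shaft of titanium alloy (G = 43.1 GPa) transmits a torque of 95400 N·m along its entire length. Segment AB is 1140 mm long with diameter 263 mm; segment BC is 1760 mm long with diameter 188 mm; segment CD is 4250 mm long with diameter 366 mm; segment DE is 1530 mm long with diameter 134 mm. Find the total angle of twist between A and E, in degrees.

8.56°

J_AB = π(0.263)⁴/32 = 4.70×10^-4 m⁴; J_BC = π(0.188)⁴/32 = 1.23×10^-4 m⁴; J_CD = π(0.366)⁴/32 = 1.76×10^-3 m⁴; J_DE = π(0.134)⁴/32 = 3.17×10^-5 m⁴.
θ = (T/G)·Σ L_i/J_i = (95400/43.1×10⁹)·(1.14/4.70×10^-4 + 1.76/1.23×10^-4 + 4.25/1.76×10^-3 + 1.53/3.17×10^-5) = 0.1495 rad.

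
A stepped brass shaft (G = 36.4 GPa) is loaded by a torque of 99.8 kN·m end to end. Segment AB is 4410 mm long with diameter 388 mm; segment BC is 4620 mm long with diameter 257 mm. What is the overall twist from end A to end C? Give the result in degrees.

2.01°

J_AB = π(0.388)⁴/32 = 2.22×10^-3 m⁴; J_BC = π(0.257)⁴/32 = 4.28×10^-4 m⁴.
θ = (T/G)·Σ L_i/J_i = (99800/36.4×10⁹)·(4.41/2.22×10^-3 + 4.62/4.28×10^-4) = 0.03501 rad.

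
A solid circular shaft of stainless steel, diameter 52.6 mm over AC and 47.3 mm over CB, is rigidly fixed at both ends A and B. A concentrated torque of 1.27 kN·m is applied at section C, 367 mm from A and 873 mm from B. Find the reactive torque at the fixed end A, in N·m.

996 N·m

Compatibility: T_A·a/J_AC = T_B·b/J_CB with T_A + T_B = T₀.
J_AC = 7.52×10^-7 m⁴, J_CB = 4.91×10^-7 m⁴, so T_A = T₀·(J_AC/a)/((J_AC/a)+(J_CB/b)) = 996.2 N·m, T_B = 273.8 N·m.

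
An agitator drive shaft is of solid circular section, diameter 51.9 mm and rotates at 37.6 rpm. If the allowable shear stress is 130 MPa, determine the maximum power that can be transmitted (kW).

14.1 kW

J = πd⁴/32 = π(0.0519)⁴/32 = 7.123×10^-7 m⁴.
T_max = τ_allow·J/r = 1.30×10^8 × 7.123×10^-7 / 0.0260 = 3568 N·m.
ω = 2π·37.6/60 = 3.937 rad/s, so P_max = T_max·ω = 1.405×10^4 W.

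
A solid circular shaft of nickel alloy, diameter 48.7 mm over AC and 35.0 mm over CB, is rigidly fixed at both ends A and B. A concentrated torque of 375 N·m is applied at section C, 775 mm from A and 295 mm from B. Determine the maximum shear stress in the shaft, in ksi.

2.66 ksi

Compatibility: T_A·a/J_AC = T_B·b/J_CB with T_A + T_B = T₀.
J_AC = 5.52×10^-7 m⁴, J_CB = 1.47×10^-7 m⁴, so T_A = T₀·(J_AC/a)/((J_AC/a)+(J_CB/b)) = 220.5 N·m, T_B = 154.5 N·m.
τ in each portion: τ_AC = 9.72×10^6 Pa, τ_CB = 1.84×10^7 Pa; maximum is in CB.
τ_max = T_CB·r/J = 154.5·0.0175/1.47×10^-7 = 1.836×10^7 Pa.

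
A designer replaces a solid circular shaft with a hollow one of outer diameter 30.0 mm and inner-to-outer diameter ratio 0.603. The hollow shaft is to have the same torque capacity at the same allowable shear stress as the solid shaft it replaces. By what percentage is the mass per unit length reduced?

30.1 %

Equal τ_max and T ⇒ the solid shaft needs d_s³ = d_o³(1−k⁴), so d_s = 30.0·(1−0.603⁴)^(1/3) = 28.61 mm.
Area ratio A_h/A_s = d_o²(1−k²)/d_s² = (1−k²)/(1−k⁴)^(2/3) = 0.6995.
Mass saving = 1 − 0.6995 = 30.1 %.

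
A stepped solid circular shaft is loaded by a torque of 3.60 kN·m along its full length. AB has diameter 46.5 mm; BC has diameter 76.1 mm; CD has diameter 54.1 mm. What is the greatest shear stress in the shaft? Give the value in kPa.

182000 kPa

Under the same torque, τ_max = 16T/(πd³) is largest where d is smallest — segment AB (d = 46.5 mm).
τ_max = 16·3600/(π·(0.0465)³) = 1.824×10^8 Pa.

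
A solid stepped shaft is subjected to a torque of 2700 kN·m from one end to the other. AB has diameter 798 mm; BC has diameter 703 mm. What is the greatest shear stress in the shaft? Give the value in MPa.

39.6 MPa

Under the same torque, τ_max = 16T/(πd³) is largest where d is smallest — segment BC (d = 703 mm).
τ_max = 16·2.700e6/(π·(0.703)³) = 3.958×10^7 Pa.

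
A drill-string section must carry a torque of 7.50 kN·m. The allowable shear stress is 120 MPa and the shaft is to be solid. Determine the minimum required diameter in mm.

For a solid shaft τ_max = 16T/(πd³), so d = (16T/(π τ_allow))^(1/3) = (16·7500/(π·1.20×10^8))^(1/3) = 0.06828 m.

68.3 mm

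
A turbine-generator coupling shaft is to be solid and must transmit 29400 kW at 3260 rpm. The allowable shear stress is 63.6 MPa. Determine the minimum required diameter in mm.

190 mm

ω = 2π·3260/60 = 341.4 rad/s, so T = P/ω = 29400×10³ / 341.4 = 86120 N·m.
For a solid shaft τ_max = 16T/(πd³), so d = (16T/(π τ_allow))^(1/3) = (16·86120/(π·6.36×10^7))^(1/3) = 0.1903 m.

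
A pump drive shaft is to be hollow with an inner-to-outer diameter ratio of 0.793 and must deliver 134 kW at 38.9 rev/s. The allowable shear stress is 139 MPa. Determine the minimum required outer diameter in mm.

32.1 mm

ω = 2π·38.9 = 244.4 rad/s, so T = P/ω = 134×10³ / 244.4 = 548.2 N·m.
For a hollow shaft with d_i/d_o = 0.793: τ_max = 16T/(π d_o³ (1−k⁴)), so d_o = [16T/(π τ_allow (1−k⁴))]^(1/3) = [16·548.2/(π·1.39×10^8·0.6045)]^(1/3) = 0.03215 m.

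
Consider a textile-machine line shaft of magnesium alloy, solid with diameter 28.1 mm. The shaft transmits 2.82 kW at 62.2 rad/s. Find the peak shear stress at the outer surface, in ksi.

ω = 62.2 rad/s, so T = P/ω = 2.82×10³ / 62.20 = 45.34 N·m.
J = πd⁴/32 = π(0.0281)⁴/32 = 6.121×10^-8 m⁴.
τ_max = T·r/J = 45.34 × 0.0140 / 6.121×10^-8 = 1.041×10^7 Pa.

1.51 ksi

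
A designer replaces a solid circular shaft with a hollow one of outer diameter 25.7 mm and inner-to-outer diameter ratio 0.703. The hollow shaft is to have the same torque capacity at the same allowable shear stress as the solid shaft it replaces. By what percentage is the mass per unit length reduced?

Equal τ_max and T ⇒ the solid shaft needs d_s³ = d_o³(1−k⁴), so d_s = 25.7·(1−0.703⁴)^(1/3) = 23.41 mm.
Area ratio A_h/A_s = d_o²(1−k²)/d_s² = (1−k²)/(1−k⁴)^(2/3) = 0.6096.
Mass saving = 1 − 0.6096 = 39.0 %.

39.0 %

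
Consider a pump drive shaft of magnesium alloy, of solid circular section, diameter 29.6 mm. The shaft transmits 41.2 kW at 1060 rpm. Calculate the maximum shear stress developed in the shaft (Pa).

ω = 2π·1060/60 = 111.0 rad/s, so T = P/ω = 41.2×10³ / 111.0 = 371.2 N·m.
J = πd⁴/32 = π(0.0296)⁴/32 = 7.536×10^-8 m⁴.
τ_max = T·r/J = 371.2 × 0.0148 / 7.536×10^-8 = 7.289×10^7 Pa.

7.29e7 Pa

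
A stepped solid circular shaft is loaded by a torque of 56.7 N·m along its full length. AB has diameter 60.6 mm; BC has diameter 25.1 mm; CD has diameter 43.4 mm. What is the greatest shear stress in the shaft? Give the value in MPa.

Under the same torque, τ_max = 16T/(πd³) is largest where d is smallest — segment BC (d = 25.1 mm).
τ_max = 16·56.70/(π·(0.0251)³) = 1.826×10^7 Pa.

18.3 MPa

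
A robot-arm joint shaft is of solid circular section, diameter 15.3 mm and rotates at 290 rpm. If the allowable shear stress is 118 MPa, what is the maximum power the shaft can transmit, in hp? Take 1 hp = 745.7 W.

3.38 hp

J = πd⁴/32 = π(0.0153)⁴/32 = 5.380×10^-9 m⁴.
T_max = τ_allow·J/r = 1.18×10^8 × 5.380×10^-9 / 0.00765 = 82.98 N·m.
ω = 2π·290/60 = 30.37 rad/s, so P_max = T_max·ω = 2520 W.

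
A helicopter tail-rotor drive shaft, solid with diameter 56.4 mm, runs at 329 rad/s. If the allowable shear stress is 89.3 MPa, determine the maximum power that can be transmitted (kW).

1030 kW

J = πd⁴/32 = π(0.0564)⁴/32 = 9.934×10^-7 m⁴.
T_max = τ_allow·J/r = 8.93×10^7 × 9.934×10^-7 / 0.0282 = 3146 N·m.
ω = 329 rad/s, so P_max = T_max·ω = 1.035×10^6 W.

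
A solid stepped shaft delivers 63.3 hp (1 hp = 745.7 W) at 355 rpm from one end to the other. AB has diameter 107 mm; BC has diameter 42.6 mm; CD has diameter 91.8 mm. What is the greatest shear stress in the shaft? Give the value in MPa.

83.6 MPa

ω = 2π·355/60 = 37.18 rad/s, so T = P/ω = 63.3×745.7 / 37.18 = 1270 N·m.
Under the same torque, τ_max = 16T/(πd³) is largest where d is smallest — segment BC (d = 42.6 mm).
τ_max = 16·1270/(π·(0.0426)³) = 8.365×10^7 Pa.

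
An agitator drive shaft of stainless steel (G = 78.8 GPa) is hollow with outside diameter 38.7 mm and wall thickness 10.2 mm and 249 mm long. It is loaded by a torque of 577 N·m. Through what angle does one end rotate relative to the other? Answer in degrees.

0.499°

J = π(d_o⁴ − d_i⁴)/32 = π(0.0387⁴ − 0.0183⁴)/32 = 2.092×10^-7 m⁴.
θ = T·L/(G·J) = 577.0 × 0.249 / (78.8×10⁹ × 2.092×10^-7) = 8.715×10^-3 rad.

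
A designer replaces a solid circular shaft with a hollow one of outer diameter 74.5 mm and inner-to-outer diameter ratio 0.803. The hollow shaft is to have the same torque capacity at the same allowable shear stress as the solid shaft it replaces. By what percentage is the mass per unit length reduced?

49.2 %

Equal τ_max and T ⇒ the solid shaft needs d_s³ = d_o³(1−k⁴), so d_s = 74.5·(1−0.803⁴)^(1/3) = 62.28 mm.
Area ratio A_h/A_s = d_o²(1−k²)/d_s² = (1−k²)/(1−k⁴)^(2/3) = 0.5082.
Mass saving = 1 − 0.5082 = 49.2 %.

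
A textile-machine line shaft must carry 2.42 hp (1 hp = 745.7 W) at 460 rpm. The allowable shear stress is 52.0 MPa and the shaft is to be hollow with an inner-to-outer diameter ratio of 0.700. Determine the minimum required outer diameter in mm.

16.9 mm

ω = 2π·460/60 = 48.17 rad/s, so T = P/ω = 2.42×745.7 / 48.17 = 37.46 N·m.
For a hollow shaft with d_i/d_o = 0.700: τ_max = 16T/(π d_o³ (1−k⁴)), so d_o = [16T/(π τ_allow (1−k⁴))]^(1/3) = [16·37.46/(π·5.20×10^7·0.7599)]^(1/3) = 0.01690 m.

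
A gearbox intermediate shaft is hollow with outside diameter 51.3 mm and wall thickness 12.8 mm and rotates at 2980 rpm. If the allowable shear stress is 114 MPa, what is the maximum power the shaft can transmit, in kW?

J = π(d_o⁴ − d_i⁴)/32 = π(0.0513⁴ − 0.0257⁴)/32 = 6.371×10^-7 m⁴.
T_max = τ_allow·J/r = 1.14×10^8 × 6.371×10^-7 / 0.0256 = 2832 N·m.
ω = 2π·2980/60 = 312.1 rad/s, so P_max = T_max·ω = 8.836×10^5 W.

884 kW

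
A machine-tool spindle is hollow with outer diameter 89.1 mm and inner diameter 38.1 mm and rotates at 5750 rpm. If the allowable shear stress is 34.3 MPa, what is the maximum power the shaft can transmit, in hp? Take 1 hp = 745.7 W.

3720 hp

J = π(d_o⁴ − d_i⁴)/32 = π(0.0891⁴ − 0.0381⁴)/32 = 5.981×10^-6 m⁴.
T_max = τ_allow·J/r = 3.43×10^7 × 5.981×10^-6 / 0.0445 = 4605 N·m.
ω = 2π·5750/60 = 602.1 rad/s, so P_max = T_max·ω = 2.773×10^6 W.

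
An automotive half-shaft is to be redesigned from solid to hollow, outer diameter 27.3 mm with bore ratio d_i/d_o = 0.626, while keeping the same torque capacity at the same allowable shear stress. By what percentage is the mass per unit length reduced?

32.0 %

Equal τ_max and T ⇒ the solid shaft needs d_s³ = d_o³(1−k⁴), so d_s = 27.3·(1−0.626⁴)^(1/3) = 25.82 mm.
Area ratio A_h/A_s = d_o²(1−k²)/d_s² = (1−k²)/(1−k⁴)^(2/3) = 0.6796.
Mass saving = 1 − 0.6796 = 32.0 %.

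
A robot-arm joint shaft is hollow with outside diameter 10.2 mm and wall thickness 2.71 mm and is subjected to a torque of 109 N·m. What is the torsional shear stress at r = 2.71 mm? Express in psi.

42400 psi

J = π(d_o⁴ − d_i⁴)/32 = π(0.0102⁴ − 0.00478⁴)/32 = 1.011×10^-9 m⁴.
Shear stress varies linearly with radius: τ = T·r/J = 109.0 × 0.00271 / 1.011×10^-9 = 2.921×10^8 Pa.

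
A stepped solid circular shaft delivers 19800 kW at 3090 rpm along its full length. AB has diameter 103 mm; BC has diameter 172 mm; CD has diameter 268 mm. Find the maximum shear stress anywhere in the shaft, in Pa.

ω = 2π·3090/60 = 323.6 rad/s, so T = P/ω = 19800×10³ / 323.6 = 61190 N·m.
Under the same torque, τ_max = 16T/(πd³) is largest where d is smallest — segment AB (d = 103 mm).
τ_max = 16·61190/(π·(0.103)³) = 2.852×10^8 Pa.

2.85e8 Pa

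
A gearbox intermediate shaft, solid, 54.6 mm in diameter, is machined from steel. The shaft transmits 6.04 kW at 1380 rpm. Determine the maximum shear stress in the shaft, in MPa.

ω = 2π·1380/60 = 144.5 rad/s, so T = P/ω = 6.04×10³ / 144.5 = 41.80 N·m.
J = πd⁴/32 = π(0.0546)⁴/32 = 8.725×10^-7 m⁴.
τ_max = T·r/J = 41.80 × 0.0273 / 8.725×10^-7 = 1.308×10^6 Pa.

1.31 MPa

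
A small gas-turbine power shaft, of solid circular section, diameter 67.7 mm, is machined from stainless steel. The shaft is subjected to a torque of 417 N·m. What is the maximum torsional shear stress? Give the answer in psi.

993 psi

J = πd⁴/32 = π(0.0677)⁴/32 = 2.062×10^-6 m⁴.
τ_max = T·r/J = 417.0 × 0.0338 / 2.062×10^-6 = 6.844×10^6 Pa.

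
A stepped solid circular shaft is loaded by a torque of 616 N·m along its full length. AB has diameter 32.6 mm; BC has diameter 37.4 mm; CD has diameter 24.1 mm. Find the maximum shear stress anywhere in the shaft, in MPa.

Under the same torque, τ_max = 16T/(πd³) is largest where d is smallest — segment CD (d = 24.1 mm).
τ_max = 16·616.0/(π·(0.0241)³) = 2.241×10^8 Pa.

224 MPa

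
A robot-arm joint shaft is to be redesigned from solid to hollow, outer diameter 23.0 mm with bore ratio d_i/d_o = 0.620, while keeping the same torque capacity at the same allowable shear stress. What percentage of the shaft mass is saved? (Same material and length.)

Equal τ_max and T ⇒ the solid shaft needs d_s³ = d_o³(1−k⁴), so d_s = 23.0·(1−0.620⁴)^(1/3) = 21.81 mm.
Area ratio A_h/A_s = d_o²(1−k²)/d_s² = (1−k²)/(1−k⁴)^(2/3) = 0.6848.
Mass saving = 1 − 0.6848 = 31.5 %.

31.5 %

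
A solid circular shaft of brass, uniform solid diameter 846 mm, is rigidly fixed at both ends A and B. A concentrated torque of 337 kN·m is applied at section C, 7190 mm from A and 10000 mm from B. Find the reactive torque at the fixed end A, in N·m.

196000 N·m

With uniform GJ and both ends fixed, compatibility θ_AC = θ_CB gives T_A·a = T_B·b, together with T_A + T_B = T₀.
T_A = T₀·b/(a+b) = 337000·10000/17190 = 196000 N·m; T_B = 141000 N·m.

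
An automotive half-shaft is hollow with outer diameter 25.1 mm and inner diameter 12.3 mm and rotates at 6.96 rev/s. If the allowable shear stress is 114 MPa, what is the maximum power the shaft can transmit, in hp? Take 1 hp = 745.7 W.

J = π(d_o⁴ − d_i⁴)/32 = π(0.0251⁴ − 0.0123⁴)/32 = 3.672×10^-8 m⁴.
T_max = τ_allow·J/r = 1.14×10^8 × 3.672×10^-8 / 0.0126 = 333.5 N·m.
ω = 2π·6.96 = 43.73 rad/s, so P_max = T_max·ω = 1.459×10^4 W.

19.6 hp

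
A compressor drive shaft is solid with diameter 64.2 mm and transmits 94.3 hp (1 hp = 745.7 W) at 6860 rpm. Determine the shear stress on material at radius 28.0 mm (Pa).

1.64e6 Pa

ω = 2π·6860/60 = 718.4 rad/s, so T = P/ω = 94.3×745.7 / 718.4 = 97.89 N·m.
J = πd⁴/32 = π(0.0642)⁴/32 = 1.668×10^-6 m⁴.
Shear stress varies linearly with radius: τ = T·r/J = 97.89 × 0.0280 / 1.668×10^-6 = 1.643×10^6 Pa.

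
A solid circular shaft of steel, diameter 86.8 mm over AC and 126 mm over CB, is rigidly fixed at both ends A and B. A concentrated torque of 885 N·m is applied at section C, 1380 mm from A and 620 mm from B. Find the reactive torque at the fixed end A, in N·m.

81.3 N·m

Compatibility: T_A·a/J_AC = T_B·b/J_CB with T_A + T_B = T₀.
J_AC = 5.57×10^-6 m⁴, J_CB = 2.47×10^-5 m⁴, so T_A = T₀·(J_AC/a)/((J_AC/a)+(J_CB/b)) = 81.32 N·m, T_B = 803.7 N·m.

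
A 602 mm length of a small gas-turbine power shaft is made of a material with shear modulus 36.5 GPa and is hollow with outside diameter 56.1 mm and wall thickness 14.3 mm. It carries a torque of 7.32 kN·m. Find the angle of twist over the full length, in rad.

J = π(d_o⁴ − d_i⁴)/32 = π(0.0561⁴ − 0.0275⁴)/32 = 9.163×10^-7 m⁴.
θ = T·L/(G·J) = 7320 × 0.602 / (36.5×10⁹ × 9.163×10^-7) = 0.1318 rad.

0.132 rad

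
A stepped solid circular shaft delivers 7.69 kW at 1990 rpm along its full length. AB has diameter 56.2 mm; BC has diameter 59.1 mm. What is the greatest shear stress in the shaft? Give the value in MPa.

1.06 MPa

ω = 2π·1990/60 = 208.4 rad/s, so T = P/ω = 7.69×10³ / 208.4 = 36.90 N·m.
Under the same torque, τ_max = 16T/(πd³) is largest where d is smallest — segment AB (d = 56.2 mm).
τ_max = 16·36.90/(π·(0.0562)³) = 1.059×10^6 Pa.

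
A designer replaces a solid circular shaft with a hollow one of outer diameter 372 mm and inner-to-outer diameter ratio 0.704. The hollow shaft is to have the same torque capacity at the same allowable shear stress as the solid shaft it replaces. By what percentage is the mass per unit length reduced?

39.1 %

Equal τ_max and T ⇒ the solid shaft needs d_s³ = d_o³(1−k⁴), so d_s = 372·(1−0.704⁴)^(1/3) = 338.6 mm.
Area ratio A_h/A_s = d_o²(1−k²)/d_s² = (1−k²)/(1−k⁴)^(2/3) = 0.6087.
Mass saving = 1 − 0.6087 = 39.1 %.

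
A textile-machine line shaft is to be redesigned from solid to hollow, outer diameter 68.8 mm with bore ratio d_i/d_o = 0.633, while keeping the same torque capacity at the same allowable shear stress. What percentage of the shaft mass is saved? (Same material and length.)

32.7 %

Equal τ_max and T ⇒ the solid shaft needs d_s³ = d_o³(1−k⁴), so d_s = 68.8·(1−0.633⁴)^(1/3) = 64.90 mm.
Area ratio A_h/A_s = d_o²(1−k²)/d_s² = (1−k²)/(1−k⁴)^(2/3) = 0.6735.
Mass saving = 1 − 0.6735 = 32.7 %.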